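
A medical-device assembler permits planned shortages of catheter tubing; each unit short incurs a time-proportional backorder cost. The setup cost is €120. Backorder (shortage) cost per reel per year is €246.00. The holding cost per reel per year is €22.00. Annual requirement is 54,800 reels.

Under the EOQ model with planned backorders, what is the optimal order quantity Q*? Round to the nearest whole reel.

Q* = √(2DS/H) · √((H + b)/b)
   = √(2 × 54,800 × 120 / 22) · √((22 + 246) / 246)
   = 773.187 × 1.0438 ≈ 807.02

807 reels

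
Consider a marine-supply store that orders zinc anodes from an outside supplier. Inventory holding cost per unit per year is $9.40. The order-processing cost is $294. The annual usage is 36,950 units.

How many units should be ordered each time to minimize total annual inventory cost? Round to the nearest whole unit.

1,520 units

Optimal lot size Q* = (2 × 36,950 × $294 / $9.4)^½ ≈ 1,520.31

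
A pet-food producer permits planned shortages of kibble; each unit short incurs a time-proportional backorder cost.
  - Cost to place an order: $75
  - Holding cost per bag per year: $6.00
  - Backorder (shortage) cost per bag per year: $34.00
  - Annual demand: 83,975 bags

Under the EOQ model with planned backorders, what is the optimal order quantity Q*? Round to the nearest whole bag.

Q* = √(2DS/H) · √((H + b)/b)
   = √(2 × 83,975 × 75 / 6) · √((6 + 34) / 34)
   = 1,448.922 × 1.0847 ≈ 1,571.58

1,572 bags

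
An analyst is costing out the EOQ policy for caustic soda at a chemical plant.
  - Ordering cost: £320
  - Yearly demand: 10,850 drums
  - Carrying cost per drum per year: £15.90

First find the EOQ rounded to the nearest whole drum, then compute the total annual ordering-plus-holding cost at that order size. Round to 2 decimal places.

Optimal lot size Q* = (2 × 10,850 × £320 / £15.9)^½ ≈ 660.86 → Q = 661 drums
Orders/yr = 10,850/661 = 16.415; ordering cost = 16.415 × £320 = £5,252.65
Average inventory = 661/2 = 330.5; holding cost = 330.5 × £15.9 = £5,254.95
Total = £5,252.65 + £5,254.95 = £10,507.60

£10,507.60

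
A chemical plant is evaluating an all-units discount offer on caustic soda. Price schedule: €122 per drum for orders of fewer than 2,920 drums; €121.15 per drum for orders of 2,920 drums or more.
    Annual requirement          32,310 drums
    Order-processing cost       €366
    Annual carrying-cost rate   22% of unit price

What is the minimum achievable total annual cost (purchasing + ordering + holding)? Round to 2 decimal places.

€3,957,319.70

H₁ = 22%×€122 = €26.8400;  H₂ = 22%×€121.15 = €26.6530
EOQ₁ = √(2×32,310×366/26.8400) = 938.71  (< 2,920, feasible at tier 1)
EOQ₂ = √(2×32,310×366/26.6530) = 942.00  (< 2,920 → use Q = 2,920 at tier-2 price)
TC(tier 1 (EOQ₁), Q≈938.7) = €3,967,015.05
TC(tier 2, Q≈2,920.0) = €3,957,319.70
Minimum at tier 2: €3,957,319.70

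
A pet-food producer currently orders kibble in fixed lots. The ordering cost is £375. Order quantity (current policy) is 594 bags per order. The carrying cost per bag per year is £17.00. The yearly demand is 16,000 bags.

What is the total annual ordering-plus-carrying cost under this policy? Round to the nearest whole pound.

£15,150

Orders/yr = 16,000/594 = 26.936; ordering cost = 26.936 × £375 = £10,101.01
Average inventory = 594/2 = 297; holding cost = 297 × £17 = £5,049.00
Total = £10,101.01 + £5,049.00 = £15,150.01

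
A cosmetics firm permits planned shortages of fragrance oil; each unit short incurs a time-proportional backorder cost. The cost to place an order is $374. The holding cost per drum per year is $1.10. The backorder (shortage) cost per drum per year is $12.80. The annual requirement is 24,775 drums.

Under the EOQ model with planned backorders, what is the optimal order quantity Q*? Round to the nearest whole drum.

4,277 drums

Q* = √(2DS/H) · √((H + b)/b)
   = √(2 × 24,775 × 374 / 1.1) · √((1.1 + 12.8) / 12.8)
   = 4,104.510 × 1.0421 ≈ 4,277.24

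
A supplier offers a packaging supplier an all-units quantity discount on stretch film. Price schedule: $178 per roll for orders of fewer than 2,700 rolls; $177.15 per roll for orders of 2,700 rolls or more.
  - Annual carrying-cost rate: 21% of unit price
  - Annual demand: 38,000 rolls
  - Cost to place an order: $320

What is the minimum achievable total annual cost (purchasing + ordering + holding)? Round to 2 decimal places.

H₁ = 21%×$178 = $37.3800;  H₂ = 21%×$177.15 = $37.2015
EOQ₁ = √(2×38,000×320/37.3800) = 806.61  (< 2,700, feasible at tier 1)
EOQ₂ = √(2×38,000×320/37.2015) = 808.54  (< 2,700 → use Q = 2,700 at tier-2 price)
TC(tier 1 (EOQ₁), Q≈806.6) = $6,794,150.98
TC(tier 2, Q≈2,700.0) = $6,786,425.73
Minimum at tier 2: $6,786,425.73

$6,786,425.73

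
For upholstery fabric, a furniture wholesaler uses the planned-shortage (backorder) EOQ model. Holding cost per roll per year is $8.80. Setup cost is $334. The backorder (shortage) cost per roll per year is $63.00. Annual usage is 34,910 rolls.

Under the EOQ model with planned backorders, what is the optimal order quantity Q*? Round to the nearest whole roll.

Basic EOQ = √(2·34,910·334/8.8) = 1,627.878
Backorder adjustment √((H+b)/b) = √((8.8+63)/63) = 1.0676
Q* = 1,627.878 × 1.0676 ≈ 1,737.86

1,738 rolls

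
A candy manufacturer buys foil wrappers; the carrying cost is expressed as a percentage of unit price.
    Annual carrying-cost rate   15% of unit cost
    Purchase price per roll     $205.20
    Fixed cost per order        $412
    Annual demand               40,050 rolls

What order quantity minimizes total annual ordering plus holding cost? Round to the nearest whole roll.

1,035 rolls

Carrying cost H = $205.2 × 15% = $30.7800/roll/yr
Q* = √(2·D·S / H) = √(2·40,050·412 / 30.78) = √1,072,163.7 ≈ 1,035.45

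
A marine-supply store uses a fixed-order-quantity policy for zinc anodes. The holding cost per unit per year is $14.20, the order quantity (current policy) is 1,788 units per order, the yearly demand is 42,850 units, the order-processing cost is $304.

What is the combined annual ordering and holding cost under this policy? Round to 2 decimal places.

Ordering: D/Q × S = 42,850/1,788 × $304 = $7,285.46
Holding:  Q/2 × H = 1,788/2 × $14.2 = $12,694.80
Total = $7,285.46 + $12,694.80 = $19,980.26

$19,980.26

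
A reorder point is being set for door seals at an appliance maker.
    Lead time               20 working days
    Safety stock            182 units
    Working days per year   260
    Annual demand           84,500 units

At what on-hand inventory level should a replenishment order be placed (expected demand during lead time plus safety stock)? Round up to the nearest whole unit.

Daily demand d = 84,500 / 260 = 325.000 units/day
Demand during lead time = 325.000 × 20 = 6,500.00
Reorder point = 6,500.00 + 182 = 6,682.00 → round up

6,682 units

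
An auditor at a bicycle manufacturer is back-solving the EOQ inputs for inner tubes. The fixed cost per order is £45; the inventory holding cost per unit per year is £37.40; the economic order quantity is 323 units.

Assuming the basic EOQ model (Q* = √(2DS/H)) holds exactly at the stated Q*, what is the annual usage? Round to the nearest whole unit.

EOQ relation: Q² = 2DS/H, so rearrange for the unknown.
D = Q²H / (2S) = 323² × 37.4 / (2 × 45) = 43,354.50

43,354 units per year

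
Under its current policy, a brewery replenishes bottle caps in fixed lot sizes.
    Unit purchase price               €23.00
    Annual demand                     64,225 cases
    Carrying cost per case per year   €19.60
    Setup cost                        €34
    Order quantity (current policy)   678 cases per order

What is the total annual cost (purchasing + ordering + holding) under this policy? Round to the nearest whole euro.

Annual ordering cost = (D/Q)·S = (64,225/678) × 34 = €3,220.72
Annual holding cost  = (Q/2)·H = (678/2) × 19.6 = €6,644.40
Purchase cost = D·C = 64,225 × 23 = €1,477,175.00
Total = €3,220.72 + €6,644.40 + €1,477,175.00 = €1,487,040.12

€1,487,040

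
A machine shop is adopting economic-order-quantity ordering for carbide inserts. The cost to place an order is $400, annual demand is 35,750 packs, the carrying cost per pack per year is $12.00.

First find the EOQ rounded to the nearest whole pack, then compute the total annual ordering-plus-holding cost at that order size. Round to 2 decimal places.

Q* = √(2·D·S / H) = √(2·35,750·400 / 12) = √2,383,333.3 ≈ 1,543.80 → Q = 1,544 packs
Orders/yr = 35,750/1,544 = 23.154; ordering cost = 23.154 × $400 = $9,261.66
Average inventory = 1,544/2 = 772; holding cost = 772 × $12 = $9,264.00
Total = $9,261.66 + $9,264.00 = $18,525.66

$18,525.66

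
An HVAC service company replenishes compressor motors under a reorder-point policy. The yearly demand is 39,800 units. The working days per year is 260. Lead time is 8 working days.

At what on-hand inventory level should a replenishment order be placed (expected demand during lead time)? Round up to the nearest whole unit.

1,225 units

Daily demand d = 39,800 / 260 = 153.077 units/day
Demand during lead time = 153.077 × 8 = 1,224.62
Reorder point = 1,224.62 → round up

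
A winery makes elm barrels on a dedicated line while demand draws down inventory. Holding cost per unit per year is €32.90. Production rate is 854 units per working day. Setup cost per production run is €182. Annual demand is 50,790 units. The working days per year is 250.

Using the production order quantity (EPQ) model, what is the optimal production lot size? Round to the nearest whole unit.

d = 50,790/250 = 203.1600 units/day;  effective holding cost H(1 − d/p) = 32.9·(1 − 203.1600/854) = 25.07334
Q* = √(2DS / H_eff) = √(2·50,790·182 / 25.07334) ≈ 858.68

859 units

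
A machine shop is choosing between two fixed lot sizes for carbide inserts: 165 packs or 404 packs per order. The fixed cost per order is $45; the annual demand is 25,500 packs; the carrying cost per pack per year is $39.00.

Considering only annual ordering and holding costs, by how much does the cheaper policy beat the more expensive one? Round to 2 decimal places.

$546.30

For each Q, cost = (D/Q)·S + (Q/2)·H.
TC(165) = (25,500/165)×45 + (165/2)×39 = $10,172.05
TC(404) = (25,500/404)×45 + (404/2)×39 = $10,718.35
|ΔTC| = |$10,172.05 − $10,718.35| = $546.30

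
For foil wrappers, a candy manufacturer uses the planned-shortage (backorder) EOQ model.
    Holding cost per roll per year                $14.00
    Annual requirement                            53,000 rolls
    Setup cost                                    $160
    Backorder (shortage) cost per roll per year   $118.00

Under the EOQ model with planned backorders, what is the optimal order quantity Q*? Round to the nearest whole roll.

1,164 rolls

Q* = √(2DS/H) · √((H + b)/b)
   = √(2 × 53,000 × 160 / 14) · √((14 + 118) / 118)
   = 1,100.649 × 1.0577 ≈ 1,164.11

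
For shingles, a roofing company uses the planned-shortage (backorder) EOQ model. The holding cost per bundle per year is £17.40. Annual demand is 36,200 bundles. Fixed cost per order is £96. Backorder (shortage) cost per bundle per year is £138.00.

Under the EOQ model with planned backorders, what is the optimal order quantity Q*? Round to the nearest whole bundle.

Q* = √(2DS/H) · √((H + b)/b)
   = √(2 × 36,200 × 96 / 17.4) · √((17.4 + 138) / 138)
   = 632.019 × 1.0612 ≈ 670.68

671 bundles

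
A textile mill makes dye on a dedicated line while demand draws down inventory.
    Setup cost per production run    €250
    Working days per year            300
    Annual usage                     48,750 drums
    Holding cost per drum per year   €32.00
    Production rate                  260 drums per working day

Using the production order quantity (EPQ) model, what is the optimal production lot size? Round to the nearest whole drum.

1,425 drums

Daily demand d = 48,750/300 = 162.500; p = 260; 1 − d/p = 0.37500
EPQ = √(2DS / (H(1 − d/p)))
    = √(2 × 48,750 × 250 / (32 × 0.37500)) ≈ 1,425.22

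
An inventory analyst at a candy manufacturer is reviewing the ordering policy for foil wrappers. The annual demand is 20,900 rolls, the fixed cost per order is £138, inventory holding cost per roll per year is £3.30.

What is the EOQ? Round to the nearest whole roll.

Q* = √(2·D·S / H) = √(2·20,900·138 / 3.3) = √1,748,000.0 ≈ 1,322.12

1,322 rolls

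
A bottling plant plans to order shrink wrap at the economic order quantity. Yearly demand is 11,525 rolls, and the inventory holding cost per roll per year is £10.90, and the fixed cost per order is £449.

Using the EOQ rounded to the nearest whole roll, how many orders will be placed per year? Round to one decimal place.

EOQ = √(2DS/H) = √(2 × 11,525 × 449 / 10.9)
    = √(949,490.83) ≈ 974.42 → Q = 974
N = D/Q = 11,525/974 ≈ 11.833 orders/yr

11.8 orders per year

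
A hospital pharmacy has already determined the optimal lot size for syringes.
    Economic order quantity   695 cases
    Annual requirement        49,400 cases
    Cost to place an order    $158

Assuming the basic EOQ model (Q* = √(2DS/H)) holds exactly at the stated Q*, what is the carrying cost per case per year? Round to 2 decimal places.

From Q* = √(2DS/H) ⇒ Q*² = 2DS/H.
H = 2DS / Q² = 2 × 49,400 × 158 / 695² = 32.3180

$32.32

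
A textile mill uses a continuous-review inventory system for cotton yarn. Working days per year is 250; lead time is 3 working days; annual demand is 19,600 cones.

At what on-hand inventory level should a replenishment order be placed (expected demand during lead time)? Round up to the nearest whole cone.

Daily demand d = 19,600 / 250 = 78.400 cones/day
Demand during lead time = 78.400 × 3 = 235.20
Reorder point = 235.20 → round up

236 cones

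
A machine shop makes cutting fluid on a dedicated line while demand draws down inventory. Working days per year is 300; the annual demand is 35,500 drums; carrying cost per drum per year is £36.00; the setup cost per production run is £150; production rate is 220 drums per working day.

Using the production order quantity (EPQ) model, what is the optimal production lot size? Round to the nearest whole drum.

d = 35,500/300 = 118.3333 drums/day;  effective holding cost H(1 − d/p) = 36·(1 − 118.3333/220) = 16.63636
Q* = √(2DS / H_eff) = √(2·35,500·150 / 16.63636) ≈ 800.10

800 drums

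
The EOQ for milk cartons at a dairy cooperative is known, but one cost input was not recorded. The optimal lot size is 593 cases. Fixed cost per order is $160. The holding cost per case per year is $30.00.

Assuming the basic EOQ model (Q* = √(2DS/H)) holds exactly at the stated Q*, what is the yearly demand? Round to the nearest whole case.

32,967 cases per year

EOQ relation: Q² = 2DS/H, so rearrange for the unknown.
D = Q²H / (2S) = 593² × 30 / (2 × 160) = 32,967.09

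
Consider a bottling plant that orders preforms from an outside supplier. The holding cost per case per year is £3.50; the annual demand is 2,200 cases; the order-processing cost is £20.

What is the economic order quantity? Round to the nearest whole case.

Q* = √(2·D·S / H) = √(2·2,200·20 / 3.5) = √25,142.9 ≈ 158.56

159 cases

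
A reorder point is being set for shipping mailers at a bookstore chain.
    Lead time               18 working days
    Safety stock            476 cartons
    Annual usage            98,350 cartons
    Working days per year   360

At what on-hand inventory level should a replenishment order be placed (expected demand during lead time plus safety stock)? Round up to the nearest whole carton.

Daily demand d = 98,350 / 360 = 273.194 cartons/day
Demand during lead time = 273.194 × 18 = 4,917.50
Reorder point = 4,917.50 + 476 = 5,393.50 → round up

5,394 cartons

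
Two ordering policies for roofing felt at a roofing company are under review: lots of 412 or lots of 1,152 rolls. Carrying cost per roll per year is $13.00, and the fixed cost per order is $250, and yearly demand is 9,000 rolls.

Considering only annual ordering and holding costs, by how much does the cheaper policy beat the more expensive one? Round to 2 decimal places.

$1,301.96

TC(Q) = (D/Q)S + (Q/2)H
TC(412) = (9,000/412)×250 + (412/2)×13 = $8,139.17
TC(1,152) = (9,000/1,152)×250 + (1,152/2)×13 = $9,441.12
|ΔTC| = |$8,139.17 − $9,441.12| = $1,301.96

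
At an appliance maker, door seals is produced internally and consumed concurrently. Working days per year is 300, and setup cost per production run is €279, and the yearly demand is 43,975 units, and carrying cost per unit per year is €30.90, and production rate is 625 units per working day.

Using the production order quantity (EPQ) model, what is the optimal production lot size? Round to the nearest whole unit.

Daily demand d = 43,975/300 = 146.583; p = 625; 1 − d/p = 0.76547
EPQ = √(2DS / (H(1 − d/p)))
    = √(2 × 43,975 × 279 / (30.9 × 0.76547)) ≈ 1,018.54

1,019 units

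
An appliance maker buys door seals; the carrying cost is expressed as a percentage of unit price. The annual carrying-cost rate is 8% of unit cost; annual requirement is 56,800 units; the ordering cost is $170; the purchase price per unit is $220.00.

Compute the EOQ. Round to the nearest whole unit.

H = i·C = 0.08 × $220 = $17.6000 per unit-year
2DS/H = 2·56,800·170/17.6 = 1,097,272.73
EOQ = √1,097,272.73 ≈ 1,047.51

1,048 units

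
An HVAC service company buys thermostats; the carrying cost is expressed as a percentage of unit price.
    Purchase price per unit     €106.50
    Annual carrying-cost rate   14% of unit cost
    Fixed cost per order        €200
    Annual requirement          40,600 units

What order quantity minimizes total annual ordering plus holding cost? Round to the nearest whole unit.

Holding cost per unit per year: H = 14% × €106.5 = €14.9100
Q* = √(2·D·S / H) = √(2·40,600·200 / 14.91) = √1,089,201.9 ≈ 1,043.65

1,044 units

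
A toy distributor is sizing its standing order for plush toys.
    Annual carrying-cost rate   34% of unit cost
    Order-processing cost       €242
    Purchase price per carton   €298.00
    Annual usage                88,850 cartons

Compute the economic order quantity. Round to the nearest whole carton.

651 cartons

Holding cost per carton per year: H = 34% × €298 = €101.3200
EOQ = √(2DS/H) = √(2 × 88,850 × 242 / 101.32)
    = √(424,431.50) ≈ 651.48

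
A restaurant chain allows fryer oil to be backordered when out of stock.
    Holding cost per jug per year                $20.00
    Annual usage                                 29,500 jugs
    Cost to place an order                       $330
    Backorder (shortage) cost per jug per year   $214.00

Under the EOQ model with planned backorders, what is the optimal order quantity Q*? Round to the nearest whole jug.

Basic EOQ = √(2·29,500·330/20) = 986.661
Backorder adjustment √((H+b)/b) = √((20+214)/214) = 1.0457
Q* = 986.661 × 1.0457 ≈ 1,031.74

1,032 jugs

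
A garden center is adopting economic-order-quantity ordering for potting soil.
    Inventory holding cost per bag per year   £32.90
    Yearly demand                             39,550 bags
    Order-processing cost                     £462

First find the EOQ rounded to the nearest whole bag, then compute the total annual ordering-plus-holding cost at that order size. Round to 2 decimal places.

£34,674.26

Q* = √(2·D·S / H) = √(2·39,550·462 / 32.9) = √1,110,766.0 ≈ 1,053.93 → Q = 1,054 bags
Ordering: D/Q × S = 39,550/1,054 × £462 = £17,335.96
Holding:  Q/2 × H = 1,054/2 × £32.9 = £17,338.30
Total = £17,335.96 + £17,338.30 = £34,674.26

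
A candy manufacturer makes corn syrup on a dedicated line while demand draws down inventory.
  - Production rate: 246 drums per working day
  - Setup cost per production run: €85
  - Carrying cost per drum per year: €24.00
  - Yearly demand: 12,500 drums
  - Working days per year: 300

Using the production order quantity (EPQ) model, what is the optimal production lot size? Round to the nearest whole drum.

326 drums

d = 12,500/300 = 41.6667 drums/day;  effective holding cost H(1 − d/p) = 24·(1 − 41.6667/246) = 19.93496
Q* = √(2DS / H_eff) = √(2·12,500·85 / 19.93496) ≈ 326.49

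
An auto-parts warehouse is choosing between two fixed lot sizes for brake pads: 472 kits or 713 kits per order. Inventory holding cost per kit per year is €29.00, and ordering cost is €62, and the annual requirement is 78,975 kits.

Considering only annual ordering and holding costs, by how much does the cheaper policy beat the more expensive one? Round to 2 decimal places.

€11.94

For each Q, cost = (D/Q)·S + (Q/2)·H.
TC(472) = (78,975/472)×62 + (472/2)×29 = €17,217.83
TC(713) = (78,975/713)×62 + (713/2)×29 = €17,205.89
Cheaper: Q = 713.  Difference = €11.94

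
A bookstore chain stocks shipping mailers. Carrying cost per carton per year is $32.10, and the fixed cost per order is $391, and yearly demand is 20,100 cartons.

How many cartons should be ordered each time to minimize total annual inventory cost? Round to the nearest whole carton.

Q* = √(2·D·S / H) = √(2·20,100·391 / 32.1) = √489,663.6 ≈ 699.76

700 cartons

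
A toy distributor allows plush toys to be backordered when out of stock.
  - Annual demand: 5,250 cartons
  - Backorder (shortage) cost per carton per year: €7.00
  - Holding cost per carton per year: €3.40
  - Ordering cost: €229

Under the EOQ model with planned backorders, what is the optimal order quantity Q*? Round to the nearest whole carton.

Q* = √(2DS/H) · √((H + b)/b)
   = √(2 × 5,250 × 229 / 3.4) · √((3.4 + 7) / 7)
   = 840.955 × 1.2189 ≈ 1,025.04

1,025 cartons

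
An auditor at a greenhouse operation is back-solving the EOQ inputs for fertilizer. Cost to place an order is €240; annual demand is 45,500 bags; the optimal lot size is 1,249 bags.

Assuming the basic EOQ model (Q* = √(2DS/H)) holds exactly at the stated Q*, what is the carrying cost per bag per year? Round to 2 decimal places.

€14.00

Since Q* = (2DS/H)^½, squaring gives Q*²·H = 2DS.
H = 2DS / Q² = 2 × 45,500 × 240 / 1,249² = 14.0000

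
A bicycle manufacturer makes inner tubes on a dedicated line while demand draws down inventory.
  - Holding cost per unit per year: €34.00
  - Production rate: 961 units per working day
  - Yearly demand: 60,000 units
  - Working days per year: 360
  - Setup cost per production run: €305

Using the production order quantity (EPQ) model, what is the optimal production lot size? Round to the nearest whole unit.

1,141 units

d = 60,000/360 = 166.6667 units/day;  effective holding cost H(1 − d/p) = 34·(1 − 166.6667/961) = 28.10336
Q* = √(2DS / H_eff) = √(2·60,000·305 / 28.10336) ≈ 1,141.20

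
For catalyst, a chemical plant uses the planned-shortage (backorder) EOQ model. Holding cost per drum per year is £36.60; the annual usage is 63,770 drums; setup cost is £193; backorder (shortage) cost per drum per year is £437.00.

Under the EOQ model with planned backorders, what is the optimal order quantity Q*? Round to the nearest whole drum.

854 drums

Basic EOQ = √(2·63,770·193/36.6) = 820.090
Backorder adjustment √((H+b)/b) = √((36.6+437)/437) = 1.0410
Q* = 820.090 × 1.0410 ≈ 853.74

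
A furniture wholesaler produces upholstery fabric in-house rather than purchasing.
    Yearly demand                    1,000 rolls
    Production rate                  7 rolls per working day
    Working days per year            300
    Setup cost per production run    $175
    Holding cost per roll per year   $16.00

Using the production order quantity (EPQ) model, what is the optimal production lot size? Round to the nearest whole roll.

Daily demand d = 1,000/300 = 3.333; p = 7; 1 − d/p = 0.52381
EPQ = √(2DS / (H(1 − d/p)))
    = √(2 × 1,000 × 175 / (16 × 0.52381)) ≈ 204.36

204 rolls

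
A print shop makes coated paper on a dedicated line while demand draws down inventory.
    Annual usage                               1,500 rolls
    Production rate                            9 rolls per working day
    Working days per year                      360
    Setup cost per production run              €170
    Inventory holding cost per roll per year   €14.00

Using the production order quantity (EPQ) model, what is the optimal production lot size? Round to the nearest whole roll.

260 rolls

d = 1,500/360 = 4.1667 rolls/day;  effective holding cost H(1 − d/p) = 14·(1 − 4.1667/9) = 7.51852
Q* = √(2DS / H_eff) = √(2·1,500·170 / 7.51852) ≈ 260.45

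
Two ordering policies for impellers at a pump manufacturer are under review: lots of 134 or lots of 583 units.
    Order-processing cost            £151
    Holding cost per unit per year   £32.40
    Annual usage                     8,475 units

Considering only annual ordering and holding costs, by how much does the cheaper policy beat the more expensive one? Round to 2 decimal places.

£81.32

TC(Q) = (D/Q)S + (Q/2)H
TC(134) = (8,475/134)×151 + (134/2)×32.4 = £11,720.99
TC(583) = (8,475/583)×151 + (583/2)×32.4 = £11,639.67
|ΔTC| = |£11,720.99 − £11,639.67| = £81.32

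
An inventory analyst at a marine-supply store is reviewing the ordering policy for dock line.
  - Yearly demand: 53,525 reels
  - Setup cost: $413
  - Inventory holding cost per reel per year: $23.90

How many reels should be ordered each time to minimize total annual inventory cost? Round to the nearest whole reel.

Optimal lot size Q* = (2 × 53,525 × $413 / $23.9)^½ ≈ 1,360.10

1,360 reels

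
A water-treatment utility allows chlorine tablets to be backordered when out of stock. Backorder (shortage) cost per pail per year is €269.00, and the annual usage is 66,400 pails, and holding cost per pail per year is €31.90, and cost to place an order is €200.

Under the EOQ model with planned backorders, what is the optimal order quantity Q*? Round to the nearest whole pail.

Q* = √(2DS/H) · √((H + b)/b)
   = √(2 × 66,400 × 200 / 31.9) · √((31.9 + 269) / 269)
   = 912.470 × 1.0576 ≈ 965.06

965 pails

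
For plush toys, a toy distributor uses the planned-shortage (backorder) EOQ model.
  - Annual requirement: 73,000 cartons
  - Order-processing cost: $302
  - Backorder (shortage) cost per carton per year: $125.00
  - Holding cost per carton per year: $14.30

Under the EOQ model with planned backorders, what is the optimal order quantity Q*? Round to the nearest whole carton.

1,854 cartons

Basic EOQ = √(2·73,000·302/14.3) = 1,755.949
Backorder adjustment √((H+b)/b) = √((14.3+125)/125) = 1.0557
Q* = 1,755.949 × 1.0557 ≈ 1,853.67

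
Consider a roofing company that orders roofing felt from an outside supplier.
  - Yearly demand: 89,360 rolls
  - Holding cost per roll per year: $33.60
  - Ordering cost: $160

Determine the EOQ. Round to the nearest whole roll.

2DS/H = 2·89,360·160/33.6 = 851,047.62
EOQ = √851,047.62 ≈ 922.52

923 rolls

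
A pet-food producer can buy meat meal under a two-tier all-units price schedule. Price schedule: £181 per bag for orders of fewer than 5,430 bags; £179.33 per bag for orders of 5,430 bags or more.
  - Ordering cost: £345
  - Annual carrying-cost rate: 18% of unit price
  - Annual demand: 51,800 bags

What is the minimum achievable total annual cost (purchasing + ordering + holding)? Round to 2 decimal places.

£9,380,223.73

H₁ = 18%×£181 = £32.5800;  H₂ = 18%×£179.33 = £32.2794
EOQ₁ = √(2×51,800×345/32.5800) = 1,047.40  (< 5,430, feasible at tier 1)
EOQ₂ = √(2×51,800×345/32.2794) = 1,052.27  (< 5,430 → use Q = 5,430 at tier-2 price)
TC(tier 1 (EOQ₁), Q≈1,047.4) = £9,409,924.40
TC(tier 2, Q≈5,430.0) = £9,380,223.73
Minimum at tier 2: £9,380,223.73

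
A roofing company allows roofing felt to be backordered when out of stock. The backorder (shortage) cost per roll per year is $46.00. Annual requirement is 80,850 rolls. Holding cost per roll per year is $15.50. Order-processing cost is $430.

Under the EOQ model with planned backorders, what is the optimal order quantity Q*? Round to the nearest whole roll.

2,449 rolls

Basic EOQ = √(2·80,850·430/15.5) = 2,117.987
Backorder adjustment √((H+b)/b) = √((15.5+46)/46) = 1.1563
Q* = 2,117.987 × 1.1563 ≈ 2,448.96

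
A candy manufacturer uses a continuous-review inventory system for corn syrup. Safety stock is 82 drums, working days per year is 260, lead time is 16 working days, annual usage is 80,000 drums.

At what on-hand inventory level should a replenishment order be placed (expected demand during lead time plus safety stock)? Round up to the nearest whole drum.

Daily demand d = 80,000 / 260 = 307.692 drums/day
Demand during lead time = 307.692 × 16 = 4,923.08
Reorder point = 4,923.08 + 82 = 5,005.08 → round up

5,006 drums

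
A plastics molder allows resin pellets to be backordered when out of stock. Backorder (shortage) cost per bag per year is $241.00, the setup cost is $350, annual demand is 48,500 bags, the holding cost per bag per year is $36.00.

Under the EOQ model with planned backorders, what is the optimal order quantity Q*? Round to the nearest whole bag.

Q* = √(2DS/H) · √((H + b)/b)
   = √(2 × 48,500 × 350 / 36) · √((36 + 241) / 241)
   = 971.110 × 1.0721 ≈ 1,041.12

1,041 bags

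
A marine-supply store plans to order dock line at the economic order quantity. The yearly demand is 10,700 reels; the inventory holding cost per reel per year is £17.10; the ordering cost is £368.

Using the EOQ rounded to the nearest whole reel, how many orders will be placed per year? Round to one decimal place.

15.8 orders per year

EOQ = √(2DS/H) = √(2 × 10,700 × 368 / 17.1)
    = √(460,538.01) ≈ 678.63 → Q = 679
N = D/Q = 10,700/679 ≈ 15.758 orders/yr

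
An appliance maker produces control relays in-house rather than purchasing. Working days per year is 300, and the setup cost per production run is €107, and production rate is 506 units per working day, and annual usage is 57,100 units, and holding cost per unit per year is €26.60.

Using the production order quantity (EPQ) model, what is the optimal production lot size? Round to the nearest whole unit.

858 units

Daily demand d = 57,100/300 = 190.333; p = 506; 1 − d/p = 0.62385
EPQ = √(2DS / (H(1 − d/p)))
    = √(2 × 57,100 × 107 / (26.6 × 0.62385)) ≈ 858.11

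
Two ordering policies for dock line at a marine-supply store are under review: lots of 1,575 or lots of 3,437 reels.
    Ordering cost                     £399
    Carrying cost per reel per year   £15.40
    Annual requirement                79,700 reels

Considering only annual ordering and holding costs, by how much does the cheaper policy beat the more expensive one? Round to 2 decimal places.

£3,399.08

Annual cost at Q: ordering D·S/Q plus holding Q·H/2.
TC(1,575) = (79,700/1,575)×399 + (1,575/2)×15.4 = £32,318.17
TC(3,437) = (79,700/3,437)×399 + (3,437/2)×15.4 = £35,717.24
Cheaper: Q = 1,575.  Difference = £3,399.08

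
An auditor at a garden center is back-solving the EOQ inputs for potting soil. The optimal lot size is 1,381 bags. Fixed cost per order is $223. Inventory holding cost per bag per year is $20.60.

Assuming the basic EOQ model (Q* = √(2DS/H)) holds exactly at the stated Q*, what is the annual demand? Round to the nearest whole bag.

From Q* = √(2DS/H) ⇒ Q*² = 2DS/H.
D = Q²H / (2S) = 1,381² × 20.6 / (2 × 223) = 88,088.60

88,089 bags per year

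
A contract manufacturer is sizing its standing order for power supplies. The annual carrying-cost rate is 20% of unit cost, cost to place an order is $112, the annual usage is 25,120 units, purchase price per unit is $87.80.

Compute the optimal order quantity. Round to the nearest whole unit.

566 units

Carrying cost H = $87.8 × 20% = $17.5600/unit/yr
Optimal lot size Q* = (2 × 25,120 × $112 / $17.56)^½ ≈ 566.07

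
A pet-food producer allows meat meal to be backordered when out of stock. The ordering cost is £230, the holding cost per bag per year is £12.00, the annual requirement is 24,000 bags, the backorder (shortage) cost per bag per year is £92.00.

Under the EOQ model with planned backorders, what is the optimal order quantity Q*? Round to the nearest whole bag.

Q* = √(2DS/H) · √((H + b)/b)
   = √(2 × 24,000 × 230 / 12) · √((12 + 92) / 92)
   = 959.166 × 1.0632 ≈ 1,019.80

1,020 bags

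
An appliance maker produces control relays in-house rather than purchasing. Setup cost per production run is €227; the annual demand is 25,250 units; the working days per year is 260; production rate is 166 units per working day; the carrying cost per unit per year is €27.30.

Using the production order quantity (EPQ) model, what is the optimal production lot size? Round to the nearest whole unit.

1,006 units

Daily demand d = 25,250/260 = 97.115; p = 166; 1 − d/p = 0.41497
EPQ = √(2DS / (H(1 − d/p)))
    = √(2 × 25,250 × 227 / (27.3 × 0.41497)) ≈ 1,005.94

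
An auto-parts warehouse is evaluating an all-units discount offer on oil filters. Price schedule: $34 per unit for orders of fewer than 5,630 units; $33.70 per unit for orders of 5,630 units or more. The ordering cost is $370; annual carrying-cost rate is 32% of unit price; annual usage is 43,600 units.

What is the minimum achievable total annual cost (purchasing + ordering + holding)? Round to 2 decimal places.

$1,501,135.86

H₁ = 32%×$34 = $10.8800;  H₂ = 32%×$33.70 = $10.7840
EOQ₁ = √(2×43,600×370/10.8800) = 1,722.05  (< 5,630, feasible at tier 1)
EOQ₂ = √(2×43,600×370/10.7840) = 1,729.69  (< 5,630 → use Q = 5,630 at tier-2 price)
TC(tier 1 (EOQ₁), Q≈1,722.0) = $1,501,135.86
TC(tier 2, Q≈5,630.0) = $1,502,542.32
Minimum at tier 1 (EOQ₁): $1,501,135.86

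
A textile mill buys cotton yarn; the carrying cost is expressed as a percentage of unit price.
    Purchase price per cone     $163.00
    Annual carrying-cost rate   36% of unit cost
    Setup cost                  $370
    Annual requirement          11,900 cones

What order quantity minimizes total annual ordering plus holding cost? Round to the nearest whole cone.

387 cones

H = i·C = 0.36 × $163 = $58.6800 per cone-year
Q* = √(2·D·S / H) = √(2·11,900·370 / 58.68) = √150,068.2 ≈ 387.39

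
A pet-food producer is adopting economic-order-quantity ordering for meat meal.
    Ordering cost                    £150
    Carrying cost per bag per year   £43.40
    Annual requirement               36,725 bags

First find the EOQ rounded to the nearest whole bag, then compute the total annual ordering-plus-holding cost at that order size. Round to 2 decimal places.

£21,866.86

2DS/H = 2·36,725·150/43.4 = 253,859.45
EOQ = √253,859.45 ≈ 503.84 → Q = 504 bags
Orders/yr = 36,725/504 = 72.867; ordering cost = 72.867 × £150 = £10,930.06
Average inventory = 504/2 = 252; holding cost = 252 × £43.4 = £10,936.80
Total = £10,930.06 + £10,936.80 = £21,866.86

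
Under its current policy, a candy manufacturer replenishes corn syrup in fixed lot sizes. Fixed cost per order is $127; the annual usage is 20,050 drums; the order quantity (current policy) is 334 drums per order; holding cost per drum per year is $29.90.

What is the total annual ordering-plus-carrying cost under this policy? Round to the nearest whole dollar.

Annual ordering cost = (D/Q)·S = (20,050/334) × 127 = $7,623.80
Annual holding cost  = (Q/2)·H = (334/2) × 29.9 = $4,993.30
Total = $7,623.80 + $4,993.30 = $12,617.10

$12,617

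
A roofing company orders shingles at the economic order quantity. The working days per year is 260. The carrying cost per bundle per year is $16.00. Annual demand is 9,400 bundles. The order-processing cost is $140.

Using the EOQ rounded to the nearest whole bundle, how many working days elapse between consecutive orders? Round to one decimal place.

11.2 days

EOQ = √(2DS/H) = √(2 × 9,400 × 140 / 16)
    = √(164,500.00) ≈ 405.59 → Q = 406 bundles
Cycle time = (working days × Q)/D = (260 × 406) / 9,400 = 11.230 days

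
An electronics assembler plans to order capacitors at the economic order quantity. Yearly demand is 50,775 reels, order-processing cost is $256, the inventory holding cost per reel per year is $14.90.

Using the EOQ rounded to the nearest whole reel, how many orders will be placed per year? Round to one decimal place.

38.4 orders per year

Optimal lot size Q* = (2 × 50,775 × $256 / $14.9)^½ ≈ 1,320.89 → Q = 1,321
N = D/Q = 50,775/1,321 ≈ 38.437 orders/yr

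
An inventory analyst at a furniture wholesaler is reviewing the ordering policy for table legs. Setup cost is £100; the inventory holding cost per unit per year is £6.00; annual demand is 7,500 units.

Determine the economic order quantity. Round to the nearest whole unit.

500 units

Optimal lot size Q* = (2 × 7,500 × £100 / £6)^½ ≈ 500.00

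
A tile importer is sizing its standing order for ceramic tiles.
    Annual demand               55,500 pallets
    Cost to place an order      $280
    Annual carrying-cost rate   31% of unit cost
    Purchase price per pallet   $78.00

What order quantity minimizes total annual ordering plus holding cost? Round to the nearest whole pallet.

1,134 pallets

H = i·C = 0.31 × $78 = $24.1800 per pallet-year
2DS/H = 2·55,500·280/24.18 = 1,285,359.80
EOQ = √1,285,359.80 ≈ 1,133.74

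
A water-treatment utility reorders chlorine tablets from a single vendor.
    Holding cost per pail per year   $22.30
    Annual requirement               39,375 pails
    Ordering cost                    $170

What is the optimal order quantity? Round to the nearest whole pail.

775 pails

Optimal lot size Q* = (2 × 39,375 × $170 / $22.3)^½ ≈ 774.81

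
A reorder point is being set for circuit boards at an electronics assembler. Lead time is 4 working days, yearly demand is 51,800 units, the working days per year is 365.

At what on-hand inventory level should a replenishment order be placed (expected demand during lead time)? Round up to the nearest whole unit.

Daily demand d = 51,800 / 365 = 141.918 units/day
Demand during lead time = 141.918 × 4 = 567.67
Reorder point = 567.67 → round up

568 units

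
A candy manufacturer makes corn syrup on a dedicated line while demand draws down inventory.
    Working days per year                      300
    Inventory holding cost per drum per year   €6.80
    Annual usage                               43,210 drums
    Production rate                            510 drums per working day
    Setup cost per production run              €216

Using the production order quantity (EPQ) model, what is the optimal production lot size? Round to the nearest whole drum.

1,956 drums

Daily demand d = 43,210/300 = 144.033; p = 510; 1 − d/p = 0.71758
EPQ = √(2DS / (H(1 − d/p)))
    = √(2 × 43,210 × 216 / (6.8 × 0.71758)) ≈ 1,955.89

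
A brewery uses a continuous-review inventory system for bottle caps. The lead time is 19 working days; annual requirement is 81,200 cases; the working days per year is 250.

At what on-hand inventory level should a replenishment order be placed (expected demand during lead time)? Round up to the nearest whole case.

6,172 cases

Daily demand d = 81,200 / 250 = 324.800 cases/day
Demand during lead time = 324.800 × 19 = 6,171.20
Reorder point = 6,171.20 → round up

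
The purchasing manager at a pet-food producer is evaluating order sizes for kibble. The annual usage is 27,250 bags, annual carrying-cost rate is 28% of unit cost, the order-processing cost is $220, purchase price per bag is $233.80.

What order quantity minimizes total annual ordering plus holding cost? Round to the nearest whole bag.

428 bags

Holding cost per bag per year: H = 28% × $233.8 = $65.4640
Q* = √(2·D·S / H) = √(2·27,250·220 / 65.464) = √183,154.1 ≈ 427.97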